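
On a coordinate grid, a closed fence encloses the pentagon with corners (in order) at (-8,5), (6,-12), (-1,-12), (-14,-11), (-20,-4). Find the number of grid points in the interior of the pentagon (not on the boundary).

230

By the shoelace formula, twice the signed area is |[(-8)·(-12) − 6·5] + [6·(-12) − (-1)·(-12)] + [(-1)·(-11) − (-14)·(-12)] + [(-14)·(-4) − (-20)·(-11)] + [(-20)·5 − (-8)·(-4)]| = 471, so the area is 235.5.
The number of boundary lattice points is Σ gcd(|Δx|,|Δy|) = gcd(14,17) + gcd(7,0) + gcd(13,1) + gcd(6,7) + gcd(12,9) = 1+7+1+1+3 = 13.
Pick's theorem gives I = A − B/2 + 1 = 235.5 − 13/2 + 1 = 230.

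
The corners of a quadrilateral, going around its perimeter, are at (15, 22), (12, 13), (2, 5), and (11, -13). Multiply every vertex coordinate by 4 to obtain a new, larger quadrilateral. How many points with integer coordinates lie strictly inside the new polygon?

2539

Using the shoelace formula, 2A = |(15·13 − 12·22) + (12·5 − 2·13) + (2·(-13) − 11·5) + (11·22 − 15·(-13))| = 321, so the area is 321/2.
Summing gcd(|Δx|,|Δy|) over the edges gives the boundary count: gcd(3,9) + gcd(10,8) + gcd(9,18) + gcd(4,35) = 3+2+9+1 = 15.
Scaling by 4 multiplies the area by 4² = 16 (so the new area is 2568) and multiplies the boundary lattice-point count by 4, giving 60.
By Pick's theorem, the interior count of the dilated polygon is 2568 − 60/2 + 1 = 2539.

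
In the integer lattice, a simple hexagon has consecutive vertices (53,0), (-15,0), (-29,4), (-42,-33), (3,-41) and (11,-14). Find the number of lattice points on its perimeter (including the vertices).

87

The number of boundary lattice points is Σ gcd(|Δx|,|Δy|) = gcd(68,0) + gcd(14,4) + gcd(13,37) + gcd(45,8) + gcd(8,27) + gcd(42,14) = 68+2+1+1+1+14 = 87.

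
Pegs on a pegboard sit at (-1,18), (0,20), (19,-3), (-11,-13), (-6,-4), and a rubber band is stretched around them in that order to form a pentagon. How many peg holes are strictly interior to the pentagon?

Using the shoelace formula, 2A = |((-1)·20 − 0·18) + (0·(-3) − 19·20) + (19·(-13) − (-11)·(-3)) + ((-11)·(-4) − (-6)·(-13)) + ((-6)·18 − (-1)·(-4))| = 826, so the area is 413.
Summing gcd(|Δx|,|Δy|) over the edges gives the boundary count: gcd(1,2) + gcd(19,23) + gcd(30,10) + gcd(5,9) + gcd(5,22) = 1+1+10+1+1 = 14.
Pick's theorem gives I = A − B/2 + 1 = 413 − 14/2 + 1 = 407.

407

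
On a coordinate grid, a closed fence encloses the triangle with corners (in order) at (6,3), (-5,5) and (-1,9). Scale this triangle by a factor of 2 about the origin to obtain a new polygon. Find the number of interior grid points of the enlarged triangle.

Using the shoelace formula, 2A = |(6·5 − (-5)·3) + ((-5)·9 − (-1)·5) + ((-1)·3 − 6·9)| = 52, so the area is 26.
Summing gcd(|Δx|,|Δy|) over the edges gives the boundary count: gcd(11,2) + gcd(4,4) + gcd(7,6) = 1+4+1 = 6.
Scaling by 2 multiplies the area by 2² = 4 (so the new area is 104) and multiplies the boundary lattice-point count by 2, giving 12.
By Pick's theorem, the interior count of the dilated polygon is 104 − 12/2 + 1 = 99.

99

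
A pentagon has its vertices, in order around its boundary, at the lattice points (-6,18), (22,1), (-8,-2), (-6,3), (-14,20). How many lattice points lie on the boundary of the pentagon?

8

Along each edge there are gcd(|Δx|,|Δy|)+1 lattice points, so counting each shared vertex once the boundary has gcd(28,17) + gcd(30,3) + gcd(2,5) + gcd(8,17) + gcd(8,2) = 1+3+1+1+2 = 8.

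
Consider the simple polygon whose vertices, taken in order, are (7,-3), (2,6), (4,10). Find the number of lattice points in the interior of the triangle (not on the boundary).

18

The shoelace formula gives twice the area as |[7·6 − 2·(-3)] + [2·10 − 4·6] + [4·(-3) − 7·10]| = 38, so the area is 19.
Summing gcd(|Δx|,|Δy|) over the edges gives the boundary count: gcd(5,9) + gcd(2,4) + gcd(3,13) = 1+2+1 = 4.
By Pick's theorem A = I + B/2 − 1, so I = 19 − 4/2 + 1 = 18.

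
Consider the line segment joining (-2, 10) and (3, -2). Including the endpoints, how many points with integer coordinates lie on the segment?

2

The number of lattice points on a segment between lattice points is gcd(|Δx|,|Δy|) + 1 = gcd(5,12) + 1 = 1 + 1 = 2.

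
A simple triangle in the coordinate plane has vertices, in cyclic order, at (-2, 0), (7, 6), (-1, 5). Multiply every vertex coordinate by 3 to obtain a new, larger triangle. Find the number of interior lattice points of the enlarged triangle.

169

The shoelace formula gives twice the area as |[(-2)·6 − 7·0] + [7·5 − (-1)·6] + [(-1)·0 − (-2)·5]| = 39, so the area is 39/2.
Along each edge there are gcd(|Δx|,|Δy|)+1 lattice points, so counting each shared vertex once the boundary has gcd(9,6) + gcd(8,1) + gcd(1,5) = 3+1+1 = 5.
Scaling by 3 multiplies the area by 3² = 9 (so the new area is 175.5) and multiplies the boundary lattice-point count by 3, giving 15.
By Pick's theorem, the interior count of the dilated polygon is 175.5 − 15/2 + 1 = 169.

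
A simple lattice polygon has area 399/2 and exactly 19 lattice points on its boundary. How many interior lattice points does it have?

From Pick's theorem, I = A − B/2 + 1 = 399/2 − 19/2 + 1 = 191.

191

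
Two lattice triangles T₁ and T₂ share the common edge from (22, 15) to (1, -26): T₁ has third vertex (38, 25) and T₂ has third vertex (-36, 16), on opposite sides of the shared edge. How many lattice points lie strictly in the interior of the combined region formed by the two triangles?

The union is the simple quadrilateral with vertices (22, 15), (38, 25), (1, -26), (-36, 16) in order.
The shoelace formula gives twice the area as |[22·25 − 38·15] + [38·(-26) − 1·25] + [1·16 − (-36)·(-26)] + [(-36)·15 − 22·16]| = 2845, so the area is 1422.5.
Summing gcd(|Δx|,|Δy|) over the edges gives the boundary count: gcd(16,10) + gcd(37,51) + gcd(37,42) + gcd(58,1) = 2+1+1+1 = 5.
By Pick's theorem I = A − B/2 + 1 = 1422.5 − 5/2 + 1 = 1421.

1421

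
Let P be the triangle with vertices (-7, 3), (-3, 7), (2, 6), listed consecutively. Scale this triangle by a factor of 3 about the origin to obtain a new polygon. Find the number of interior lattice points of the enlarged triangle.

97

The shoelace formula gives twice the area as |[(-7)·7 − (-3)·3] + [(-3)·6 − 2·7] + [2·3 − (-7)·6]| = 24, so the area is 12.
The number of boundary lattice points is Σ gcd(|Δx|,|Δy|) = gcd(4,4) + gcd(5,1) + gcd(9,3) = 4+1+3 = 8.
Scaling by 3 multiplies the area by 3² = 9 (so the new area is 108) and multiplies the boundary lattice-point count by 3, giving 24.
By Pick's theorem, the interior count of the dilated polygon is 108 − 24/2 + 1 = 97.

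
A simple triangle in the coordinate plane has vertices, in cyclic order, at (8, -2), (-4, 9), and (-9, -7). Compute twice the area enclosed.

247

Using the shoelace formula, 2A = |[8·9 − (-4)·(-2)] + [(-4)·(-7) − (-9)·9] + [(-9)·(-2) − 8·(-7)]| = 247, so the area is 247/2.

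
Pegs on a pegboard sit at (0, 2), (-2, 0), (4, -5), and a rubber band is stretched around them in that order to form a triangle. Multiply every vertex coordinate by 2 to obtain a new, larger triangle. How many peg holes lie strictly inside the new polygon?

The shoelace formula gives twice the area as |(0·0 − (-2)·2) + ((-2)·(-5) − 4·0) + (4·2 − 0·(-5))| = 22, so the area is 11.
Along each edge there are gcd(|Δx|,|Δy|)+1 lattice points, so counting each shared vertex once the boundary has gcd(2,2) + gcd(6,5) + gcd(4,7) = 2+1+1 = 4.
Scaling by 2 multiplies the area by 2² = 4 (so the new area is 44) and multiplies the boundary lattice-point count by 2, giving 8.
By Pick's theorem, the interior count of the dilated polygon is 44 − 8/2 + 1 = 41.

41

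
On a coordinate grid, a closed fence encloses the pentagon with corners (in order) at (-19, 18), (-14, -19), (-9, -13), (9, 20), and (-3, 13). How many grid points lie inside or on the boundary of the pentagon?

Using the shoelace formula, 2A = |[(-19)·(-19) − (-14)·18] + [(-14)·(-13) − (-9)·(-19)] + [(-9)·20 − 9·(-13)] + [9·13 − (-3)·20] + [(-3)·18 − (-19)·13]| = 931, so the area is 465.5.
The number of boundary lattice points is Σ gcd(|Δx|,|Δy|) = gcd(5,37) + gcd(5,6) + gcd(18,33) + gcd(12,7) + gcd(16,5) = 1+1+3+1+1 = 7.
Pick's theorem gives I = A − B/2 + 1 = 465.5 − 7/2 + 1 = 463, so the closed region contains I + B = 463 + 7 = 470 lattice points.

470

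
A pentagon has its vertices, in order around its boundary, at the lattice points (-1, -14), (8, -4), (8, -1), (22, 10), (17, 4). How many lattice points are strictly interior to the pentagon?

Using the shoelace formula, 2A = |[(-1)·(-4) − 8·(-14)] + [8·(-1) − 8·(-4)] + [8·10 − 22·(-1)] + [22·4 − 17·10] + [17·(-14) − (-1)·4]| = 74, so the area is 37.
The number of boundary lattice points is Σ gcd(|Δx|,|Δy|) = gcd(9,10) + gcd(0,3) + gcd(14,11) + gcd(5,6) + gcd(18,18) = 1+3+1+1+18 = 24.
By Pick's theorem A = I + B/2 − 1, so I = 37 − 24/2 + 1 = 26.

26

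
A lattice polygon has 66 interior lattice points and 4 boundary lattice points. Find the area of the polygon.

67

Pick's theorem states A = I + B/2 − 1, so A = 66 + 4/2 − 1 = 67.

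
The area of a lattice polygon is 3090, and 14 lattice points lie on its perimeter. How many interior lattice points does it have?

3084

From Pick's theorem, I = A − B/2 + 1 = 3090 − 14/2 + 1 = 3084.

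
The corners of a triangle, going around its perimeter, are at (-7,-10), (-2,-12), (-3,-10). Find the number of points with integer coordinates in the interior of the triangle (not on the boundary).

The shoelace formula gives twice the area as |((-7)·(-12) − (-2)·(-10)) + ((-2)·(-10) − (-3)·(-12)) + ((-3)·(-10) − (-7)·(-10))| = 8, so the area is 4.
Along each edge there are gcd(|Δx|,|Δy|)+1 lattice points, so counting each shared vertex once the boundary has gcd(5,2) + gcd(1,2) + gcd(4,0) = 1+1+4 = 6.
By Pick's theorem A = I + B/2 − 1, so I = 4 − 6/2 + 1 = 2.

2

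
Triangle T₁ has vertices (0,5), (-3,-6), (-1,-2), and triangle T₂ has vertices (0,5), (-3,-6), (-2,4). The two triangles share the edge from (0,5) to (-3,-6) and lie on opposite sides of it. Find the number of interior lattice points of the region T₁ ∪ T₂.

The union is the simple quadrilateral with vertices (0,5), (-1,-2), (-3,-6), (-2,4) in order.
Using the shoelace formula, 2A = |[0·(-2) − (-1)·5] + [(-1)·(-6) − (-3)·(-2)] + [(-3)·4 − (-2)·(-6)] + [(-2)·5 − 0·4]| = 29, so the area is 14.5.
Summing gcd(|Δx|,|Δy|) over the edges gives the boundary count: gcd(1,7) + gcd(2,4) + gcd(1,10) + gcd(2,1) = 1+2+1+1 = 5.
By Pick's theorem I = A − B/2 + 1 = 14.5 − 5/2 + 1 = 13.

13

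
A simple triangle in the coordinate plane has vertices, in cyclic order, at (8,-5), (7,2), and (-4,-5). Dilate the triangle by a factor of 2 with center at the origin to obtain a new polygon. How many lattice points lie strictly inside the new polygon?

155

By the shoelace formula, twice the signed area is |[8·2 − 7·(-5)] + [7·(-5) − (-4)·2] + [(-4)·(-5) − 8·(-5)]| = 84, so the area is 42.
Along each edge there are gcd(|Δx|,|Δy|)+1 lattice points, so counting each shared vertex once the boundary has gcd(1,7) + gcd(11,7) + gcd(12,0) = 1+1+12 = 14.
Scaling by 2 multiplies the area by 2² = 4 (so the new area is 168) and multiplies the boundary lattice-point count by 2, giving 28.
By Pick's theorem, the interior count of the dilated polygon is 168 − 28/2 + 1 = 155.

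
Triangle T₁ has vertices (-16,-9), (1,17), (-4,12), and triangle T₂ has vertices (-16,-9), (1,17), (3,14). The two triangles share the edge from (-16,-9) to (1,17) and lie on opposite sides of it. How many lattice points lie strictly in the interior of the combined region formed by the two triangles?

The union is the simple quadrilateral with vertices (-16,-9), (-4,12), (1,17), (3,14) in order.
Using the shoelace formula, 2A = |[(-16)·12 − (-4)·(-9)] + [(-4)·17 − 1·12] + [1·14 − 3·17] + [3·(-9) − (-16)·14]| = 148, so the area is 74.
Summing gcd(|Δx|,|Δy|) over the edges gives the boundary count: gcd(12,21) + gcd(5,5) + gcd(2,3) + gcd(19,23) = 3+5+1+1 = 10.
By Pick's theorem I = A − B/2 + 1 = 74 − 10/2 + 1 = 70.

70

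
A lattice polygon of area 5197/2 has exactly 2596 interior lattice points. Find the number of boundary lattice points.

Pick's theorem gives A = I + B/2 − 1, so B = 2(A − I + 1) = 2(5197/2 − 2596 + 1) = 7.

7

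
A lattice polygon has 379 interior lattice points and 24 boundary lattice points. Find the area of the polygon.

390

By Pick's theorem, A = I + B/2 − 1 = 379 + 24/2 − 1 = 390.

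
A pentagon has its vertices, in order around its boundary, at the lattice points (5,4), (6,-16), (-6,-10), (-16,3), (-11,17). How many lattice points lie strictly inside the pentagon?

399

By the shoelace formula, twice the signed area is |(5·(-16) − 6·4) + (6·(-10) − (-6)·(-16)) + ((-6)·3 − (-16)·(-10)) + ((-16)·17 − (-11)·3) + ((-11)·4 − 5·17)| = 806, so the area is 403.
The number of boundary lattice points is Σ gcd(|Δx|,|Δy|) = gcd(1,20) + gcd(12,6) + gcd(10,13) + gcd(5,14) + gcd(16,13) = 1+6+1+1+1 = 10.
By Pick's theorem A = I + B/2 − 1, so I = 403 − 10/2 + 1 = 399.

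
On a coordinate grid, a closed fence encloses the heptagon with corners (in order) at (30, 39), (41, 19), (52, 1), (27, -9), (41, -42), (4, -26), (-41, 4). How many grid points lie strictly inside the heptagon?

3440

The shoelace formula gives twice the area as |(30·19 − 41·39) + (41·1 − 52·19) + (52·(-9) − 27·1) + (27·(-42) − 41·(-9)) + (41·(-26) − 4·(-42)) + (4·4 − (-41)·(-26)) + ((-41)·39 − 30·4)| = 6903, so the area is 3451.5.
The number of boundary lattice points is Σ gcd(|Δx|,|Δy|) = gcd(11,20) + gcd(11,18) + gcd(25,10) + gcd(14,33) + gcd(37,16) + gcd(45,30) + gcd(71,35) = 1+1+5+1+1+15+1 = 25.
By Pick's theorem A = I + B/2 − 1, so I = 3451.5 − 25/2 + 1 = 3440.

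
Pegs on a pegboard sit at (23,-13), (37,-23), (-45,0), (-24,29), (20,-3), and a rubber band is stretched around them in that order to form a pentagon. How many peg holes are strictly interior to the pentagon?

Using the shoelace formula, 2A = |[23·(-23) − 37·(-13)] + [37·0 − (-45)·(-23)] + [(-45)·29 − (-24)·0] + [(-24)·(-3) − 20·29] + [20·(-13) − 23·(-3)]| = 3087, so the area is 3087/2.
Summing gcd(|Δx|,|Δy|) over the edges gives the boundary count: gcd(14,10) + gcd(82,23) + gcd(21,29) + gcd(44,32) + gcd(3,10) = 2+1+1+4+1 = 9.
By Pick's theorem A = I + B/2 − 1, so I = 3087/2 − 9/2 + 1 = 1540.

1540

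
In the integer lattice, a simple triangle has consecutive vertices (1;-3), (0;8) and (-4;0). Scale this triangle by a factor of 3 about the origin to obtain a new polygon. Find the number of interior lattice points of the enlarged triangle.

The shoelace formula gives twice the area as |(1·8 − 0·(-3)) + (0·0 − (-4)·8) + ((-4)·(-3) − 1·0)| = 52, so the area is 26.
Along each edge there are gcd(|Δx|,|Δy|)+1 lattice points, so counting each shared vertex once the boundary has gcd(1,11) + gcd(4,8) + gcd(5,3) = 1+4+1 = 6.
Scaling by 3 multiplies the area by 3² = 9 (so the new area is 234) and multiplies the boundary lattice-point count by 3, giving 18.
By Pick's theorem, the interior count of the dilated polygon is 234 − 18/2 + 1 = 226.

226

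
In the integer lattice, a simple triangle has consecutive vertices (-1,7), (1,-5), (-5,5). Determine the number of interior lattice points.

Using the shoelace formula, 2A = |((-1)·(-5) − 1·7) + (1·5 − (-5)·(-5)) + ((-5)·7 − (-1)·5)| = 52, so the area is 26.
Summing gcd(|Δx|,|Δy|) over the edges gives the boundary count: gcd(2,12) + gcd(6,10) + gcd(4,2) = 2+2+2 = 6.
By Pick's theorem A = I + B/2 − 1, so I = 26 − 6/2 + 1 = 24.

24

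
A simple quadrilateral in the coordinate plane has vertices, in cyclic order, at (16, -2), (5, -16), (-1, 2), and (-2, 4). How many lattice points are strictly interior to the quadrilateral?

150

The shoelace formula gives twice the area as |[16·(-16) − 5·(-2)] + [5·2 − (-1)·(-16)] + [(-1)·4 − (-2)·2] + [(-2)·(-2) − 16·4]| = 312, so the area is 156.
Summing gcd(|Δx|,|Δy|) over the edges gives the boundary count: gcd(11,14) + gcd(6,18) + gcd(1,2) + gcd(18,6) = 1+6+1+6 = 14.
By Pick's theorem A = I + B/2 − 1, so I = 156 − 14/2 + 1 = 150.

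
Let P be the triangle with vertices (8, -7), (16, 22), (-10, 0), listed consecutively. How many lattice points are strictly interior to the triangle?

The shoelace formula gives twice the area as |(8·22 − 16·(-7)) + (16·0 − (-10)·22) + ((-10)·(-7) − 8·0)| = 578, so the area is 289.
The number of boundary lattice points is Σ gcd(|Δx|,|Δy|) = gcd(8,29) + gcd(26,22) + gcd(18,7) = 1+2+1 = 4.
Pick's theorem gives I = A − B/2 + 1 = 289 − 4/2 + 1 = 288.

288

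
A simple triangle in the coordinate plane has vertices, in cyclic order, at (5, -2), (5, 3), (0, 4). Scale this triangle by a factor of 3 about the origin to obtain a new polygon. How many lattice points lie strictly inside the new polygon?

The shoelace formula gives twice the area as |[5·3 − 5·(-2)] + [5·4 − 0·3] + [0·(-2) − 5·4]| = 25, so the area is 12.5.
Along each edge there are gcd(|Δx|,|Δy|)+1 lattice points, so counting each shared vertex once the boundary has gcd(0,5) + gcd(5,1) + gcd(5,6) = 5+1+1 = 7.
Scaling by 3 multiplies the area by 3² = 9 (so the new area is 112.5) and multiplies the boundary lattice-point count by 3, giving 21.
By Pick's theorem, the interior count of the dilated polygon is 112.5 − 21/2 + 1 = 103.

103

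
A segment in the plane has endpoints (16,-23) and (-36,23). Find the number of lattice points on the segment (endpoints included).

3

The number of lattice points on a segment between lattice points is gcd(|Δx|,|Δy|) + 1 = gcd(52,46) + 1 = 2 + 1 = 3.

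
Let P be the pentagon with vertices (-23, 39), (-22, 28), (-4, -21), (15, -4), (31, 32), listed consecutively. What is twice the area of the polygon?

By the shoelace formula, twice the signed area is |((-23)·28 − (-22)·39) + ((-22)·(-21) − (-4)·28) + ((-4)·(-4) − 15·(-21)) + (15·32 − 31·(-4)) + (31·39 − (-23)·32)| = 3668, so the area is 1834.

3668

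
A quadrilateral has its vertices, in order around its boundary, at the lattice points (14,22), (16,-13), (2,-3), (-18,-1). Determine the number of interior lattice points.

The shoelace formula gives twice the area as |[14·(-13) − 16·22] + [16·(-3) − 2·(-13)] + [2·(-1) − (-18)·(-3)] + [(-18)·22 − 14·(-1)]| = 994, so the area is 497.
The number of boundary lattice points is Σ gcd(|Δx|,|Δy|) = gcd(2,35) + gcd(14,10) + gcd(20,2) + gcd(32,23) = 1+2+2+1 = 6.
By Pick's theorem A = I + B/2 − 1, so I = 497 − 6/2 + 1 = 495.

495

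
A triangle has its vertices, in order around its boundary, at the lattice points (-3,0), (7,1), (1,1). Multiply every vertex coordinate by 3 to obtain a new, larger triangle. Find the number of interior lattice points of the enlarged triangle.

16

By the shoelace formula, twice the signed area is |((-3)·1 − 7·0) + (7·1 − 1·1) + (1·0 − (-3)·1)| = 6, so the area is 3.
Summing gcd(|Δx|,|Δy|) over the edges gives the boundary count: gcd(10,1) + gcd(6,0) + gcd(4,1) = 1+6+1 = 8.
Scaling by 3 multiplies the area by 3² = 9 (so the new area is 27) and multiplies the boundary lattice-point count by 3, giving 24.
By Pick's theorem, the interior count of the dilated polygon is 27 − 24/2 + 1 = 16.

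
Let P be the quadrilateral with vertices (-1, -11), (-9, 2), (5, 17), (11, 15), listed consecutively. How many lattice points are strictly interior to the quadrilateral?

239

Using the shoelace formula, 2A = |((-1)·2 − (-9)·(-11)) + ((-9)·17 − 5·2) + (5·15 − 11·17) + (11·(-11) − (-1)·15)| = 482, so the area is 241.
The number of boundary lattice points is Σ gcd(|Δx|,|Δy|) = gcd(8,13) + gcd(14,15) + gcd(6,2) + gcd(12,26) = 1+1+2+2 = 6.
Pick's theorem gives I = A − B/2 + 1 = 241 − 6/2 + 1 = 239.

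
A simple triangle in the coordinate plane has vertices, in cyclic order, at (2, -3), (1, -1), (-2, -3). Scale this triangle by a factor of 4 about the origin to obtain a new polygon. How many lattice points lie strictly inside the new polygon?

53

Using the shoelace formula, 2A = |(2·(-1) − 1·(-3)) + (1·(-3) − (-2)·(-1)) + ((-2)·(-3) − 2·(-3))| = 8, so the area is 4.
The number of boundary lattice points is Σ gcd(|Δx|,|Δy|) = gcd(1,2) + gcd(3,2) + gcd(4,0) = 1+1+4 = 6.
Scaling by 4 multiplies the area by 4² = 16 (so the new area is 64) and multiplies the boundary lattice-point count by 4, giving 24.
By Pick's theorem, the interior count of the dilated polygon is 64 − 24/2 + 1 = 53.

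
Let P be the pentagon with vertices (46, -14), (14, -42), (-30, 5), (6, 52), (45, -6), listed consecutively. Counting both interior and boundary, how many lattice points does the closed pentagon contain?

3628

By the shoelace formula, twice the signed area is |[46·(-42) − 14·(-14)] + [14·5 − (-30)·(-42)] + [(-30)·52 − 6·5] + [6·(-6) − 45·52] + [45·(-14) − 46·(-6)]| = 7246, so the area is 3623.
Summing gcd(|Δx|,|Δy|) over the edges gives the boundary count: gcd(32,28) + gcd(44,47) + gcd(36,47) + gcd(39,58) + gcd(1,8) = 4+1+1+1+1 = 8.
Pick's theorem gives I = A − B/2 + 1 = 3623 − 8/2 + 1 = 3620, so the closed region contains I + B = 3620 + 8 = 3628 lattice points.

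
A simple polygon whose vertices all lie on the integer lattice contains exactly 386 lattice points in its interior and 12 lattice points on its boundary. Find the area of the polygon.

By Pick's theorem, A = I + B/2 − 1 = 386 + 12/2 − 1 = 391.

391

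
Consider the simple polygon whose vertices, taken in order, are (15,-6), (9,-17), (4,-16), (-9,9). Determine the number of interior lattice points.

By the shoelace formula, twice the signed area is |(15·(-17) − 9·(-6)) + (9·(-16) − 4·(-17)) + (4·9 − (-9)·(-16)) + ((-9)·(-6) − 15·9)| = 466, so the area is 233.
The number of boundary lattice points is Σ gcd(|Δx|,|Δy|) = gcd(6,11) + gcd(5,1) + gcd(13,25) + gcd(24,15) = 1+1+1+3 = 6.
Pick's theorem gives I = A − B/2 + 1 = 233 − 6/2 + 1 = 231.

231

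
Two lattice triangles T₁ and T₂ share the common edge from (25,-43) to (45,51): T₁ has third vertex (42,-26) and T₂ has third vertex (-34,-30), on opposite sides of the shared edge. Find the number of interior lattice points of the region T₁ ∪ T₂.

3523

The union is the simple quadrilateral with vertices (25,-43), (42,-26), (45,51), (-34,-30) in order.
The shoelace formula gives twice the area as |(25·(-26) − 42·(-43)) + (42·51 − 45·(-26)) + (45·(-30) − (-34)·51) + ((-34)·(-43) − 25·(-30))| = 7064, so the area is 3532.
The number of boundary lattice points is Σ gcd(|Δx|,|Δy|) = gcd(17,17) + gcd(3,77) + gcd(79,81) + gcd(59,13) = 17+1+1+1 = 20.
By Pick's theorem I = A − B/2 + 1 = 3532 − 20/2 + 1 = 3523.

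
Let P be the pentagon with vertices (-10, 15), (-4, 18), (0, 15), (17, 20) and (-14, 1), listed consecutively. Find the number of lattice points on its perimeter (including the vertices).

Along each edge there are gcd(|Δx|,|Δy|)+1 lattice points, so counting each shared vertex once the boundary has gcd(6,3) + gcd(4,3) + gcd(17,5) + gcd(31,19) + gcd(4,14) = 3+1+1+1+2 = 8.

8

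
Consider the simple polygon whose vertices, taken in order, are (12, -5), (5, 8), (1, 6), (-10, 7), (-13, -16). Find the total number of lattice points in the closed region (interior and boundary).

363

By the shoelace formula, twice the signed area is |[12·8 − 5·(-5)] + [5·6 − 1·8] + [1·7 − (-10)·6] + [(-10)·(-16) − (-13)·7] + [(-13)·(-5) − 12·(-16)]| = 718, so the area is 359.
Along each edge there are gcd(|Δx|,|Δy|)+1 lattice points, so counting each shared vertex once the boundary has gcd(7,13) + gcd(4,2) + gcd(11,1) + gcd(3,23) + gcd(25,11) = 1+2+1+1+1 = 6.
Pick's theorem gives I = A − B/2 + 1 = 359 − 6/2 + 1 = 357, so the closed region contains I + B = 357 + 6 = 363 lattice points.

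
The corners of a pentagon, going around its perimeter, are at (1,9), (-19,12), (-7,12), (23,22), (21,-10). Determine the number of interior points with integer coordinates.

The shoelace formula gives twice the area as |[1·12 − (-19)·9] + [(-19)·12 − (-7)·12] + [(-7)·22 − 23·12] + [23·(-10) − 21·22] + [21·9 − 1·(-10)]| = 884, so the area is 442.
Along each edge there are gcd(|Δx|,|Δy|)+1 lattice points, so counting each shared vertex once the boundary has gcd(20,3) + gcd(12,0) + gcd(30,10) + gcd(2,32) + gcd(20,19) = 1+12+10+2+1 = 26.
By Pick's theorem A = I + B/2 − 1, so I = 442 − 26/2 + 1 = 430.

430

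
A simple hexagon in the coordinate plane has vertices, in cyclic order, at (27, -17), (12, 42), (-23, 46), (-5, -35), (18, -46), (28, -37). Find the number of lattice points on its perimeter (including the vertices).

Summing gcd(|Δx|,|Δy|) over the edges gives the boundary count: gcd(15,59) + gcd(35,4) + gcd(18,81) + gcd(23,11) + gcd(10,9) + gcd(1,20) = 1+1+9+1+1+1 = 14.

14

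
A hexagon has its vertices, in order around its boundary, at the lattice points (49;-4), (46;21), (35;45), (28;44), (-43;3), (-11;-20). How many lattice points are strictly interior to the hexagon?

3357

The shoelace formula gives twice the area as |(49·21 − 46·(-4)) + (46·45 − 35·21) + (35·44 − 28·45) + (28·3 − (-43)·44) + ((-43)·(-20) − (-11)·3) + ((-11)·(-4) − 49·(-20))| = 6721, so the area is 3360.5.
The number of boundary lattice points is Σ gcd(|Δx|,|Δy|) = gcd(3,25) + gcd(11,24) + gcd(7,1) + gcd(71,41) + gcd(32,23) + gcd(60,16) = 1+1+1+1+1+4 = 9.
By Pick's theorem A = I + B/2 − 1, so I = 3360.5 − 9/2 + 1 = 3357.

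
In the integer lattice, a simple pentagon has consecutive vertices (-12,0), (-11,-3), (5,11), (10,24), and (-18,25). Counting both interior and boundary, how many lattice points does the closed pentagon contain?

465

By the shoelace formula, twice the signed area is |[(-12)·(-3) − (-11)·0] + [(-11)·11 − 5·(-3)] + [5·24 − 10·11] + [10·25 − (-18)·24] + [(-18)·0 − (-12)·25]| = 922, so the area is 461.
Along each edge there are gcd(|Δx|,|Δy|)+1 lattice points, so counting each shared vertex once the boundary has gcd(1,3) + gcd(16,14) + gcd(5,13) + gcd(28,1) + gcd(6,25) = 1+2+1+1+1 = 6.
Pick's theorem gives I = A − B/2 + 1 = 461 − 6/2 + 1 = 459, so the closed region contains I + B = 459 + 6 = 465 lattice points.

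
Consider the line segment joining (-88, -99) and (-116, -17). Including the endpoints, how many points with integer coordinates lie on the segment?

The number of lattice points on a segment between lattice points is gcd(|Δx|,|Δy|) + 1 = gcd(28,82) + 1 = 2 + 1 = 3.

3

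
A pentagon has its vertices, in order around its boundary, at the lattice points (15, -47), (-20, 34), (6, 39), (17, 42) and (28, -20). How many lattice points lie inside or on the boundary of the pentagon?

2182

Using the shoelace formula, 2A = |[15·34 − (-20)·(-47)] + [(-20)·39 − 6·34] + [6·42 − 17·39] + [17·(-20) − 28·42] + [28·(-47) − 15·(-20)]| = 4357, so the area is 2178.5.
Summing gcd(|Δx|,|Δy|) over the edges gives the boundary count: gcd(35,81) + gcd(26,5) + gcd(11,3) + gcd(11,62) + gcd(13,27) = 1+1+1+1+1 = 5.
Pick's theorem gives I = A − B/2 + 1 = 2178.5 − 5/2 + 1 = 2177, so the closed region contains I + B = 2177 + 5 = 2182 lattice points.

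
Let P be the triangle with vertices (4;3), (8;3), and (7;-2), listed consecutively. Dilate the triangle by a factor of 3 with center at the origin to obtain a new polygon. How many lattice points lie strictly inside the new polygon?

82

By the shoelace formula, twice the signed area is |[4·3 − 8·3] + [8·(-2) − 7·3] + [7·3 − 4·(-2)]| = 20, so the area is 10.
The number of boundary lattice points is Σ gcd(|Δx|,|Δy|) = gcd(4,0) + gcd(1,5) + gcd(3,5) = 4+1+1 = 6.
Scaling by 3 multiplies the area by 3² = 9 (so the new area is 90) and multiplies the boundary lattice-point count by 3, giving 18.
By Pick's theorem, the interior count of the dilated polygon is 90 − 18/2 + 1 = 82.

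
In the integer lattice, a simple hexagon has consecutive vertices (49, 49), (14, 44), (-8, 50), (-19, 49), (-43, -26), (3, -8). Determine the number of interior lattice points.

Using the shoelace formula, 2A = |(49·44 − 14·49) + (14·50 − (-8)·44) + ((-8)·49 − (-19)·50) + ((-19)·(-26) − (-43)·49) + ((-43)·(-8) − 3·(-26)) + (3·49 − 49·(-8))| = 6642, so the area is 3321.
Along each edge there are gcd(|Δx|,|Δy|)+1 lattice points, so counting each shared vertex once the boundary has gcd(35,5) + gcd(22,6) + gcd(11,1) + gcd(24,75) + gcd(46,18) + gcd(46,57) = 5+2+1+3+2+1 = 14.
By Pick's theorem A = I + B/2 − 1, so I = 3321 − 14/2 + 1 = 3315.

3315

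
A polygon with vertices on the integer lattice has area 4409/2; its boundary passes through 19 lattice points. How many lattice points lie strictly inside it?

2196

Pick's theorem A = I + B/2 − 1 rearranges to I = A − B/2 + 1 = 4409/2 − 19/2 + 1 = 2196.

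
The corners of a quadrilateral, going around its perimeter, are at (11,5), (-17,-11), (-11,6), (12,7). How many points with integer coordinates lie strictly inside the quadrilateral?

By the shoelace formula, twice the signed area is |(11·(-11) − (-17)·5) + ((-17)·6 − (-11)·(-11)) + ((-11)·7 − 12·6) + (12·5 − 11·7)| = 425, so the area is 425/2.
The number of boundary lattice points is Σ gcd(|Δx|,|Δy|) = gcd(28,16) + gcd(6,17) + gcd(23,1) + gcd(1,2) = 4+1+1+1 = 7.
By Pick's theorem A = I + B/2 − 1, so I = 425/2 − 7/2 + 1 = 210.

210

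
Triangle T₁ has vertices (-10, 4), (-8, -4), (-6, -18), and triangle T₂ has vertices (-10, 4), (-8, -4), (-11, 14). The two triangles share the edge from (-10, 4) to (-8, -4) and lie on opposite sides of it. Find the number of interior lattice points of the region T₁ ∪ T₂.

9

The union is the simple quadrilateral with vertices (-10, 4), (-6, -18), (-8, -4), (-11, 14) in order.
The shoelace formula gives twice the area as |[(-10)·(-18) − (-6)·4] + [(-6)·(-4) − (-8)·(-18)] + [(-8)·14 − (-11)·(-4)] + [(-11)·4 − (-10)·14]| = 24, so the area is 12.
Summing gcd(|Δx|,|Δy|) over the edges gives the boundary count: gcd(4,22) + gcd(2,14) + gcd(3,18) + gcd(1,10) = 2+2+3+1 = 8.
By Pick's theorem I = A − B/2 + 1 = 12 − 8/2 + 1 = 9.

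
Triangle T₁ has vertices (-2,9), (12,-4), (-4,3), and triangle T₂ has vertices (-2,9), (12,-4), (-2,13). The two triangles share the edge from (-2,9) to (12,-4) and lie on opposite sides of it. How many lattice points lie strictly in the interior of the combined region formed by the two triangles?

80

The union is the simple quadrilateral with vertices (-2,9), (-4,3), (12,-4), (-2,13) in order.
The shoelace formula gives twice the area as |[(-2)·3 − (-4)·9] + [(-4)·(-4) − 12·3] + [12·13 − (-2)·(-4)] + [(-2)·9 − (-2)·13]| = 166, so the area is 83.
The number of boundary lattice points is Σ gcd(|Δx|,|Δy|) = gcd(2,6) + gcd(16,7) + gcd(14,17) + gcd(0,4) = 2+1+1+4 = 8.
By Pick's theorem I = A − B/2 + 1 = 83 − 8/2 + 1 = 80.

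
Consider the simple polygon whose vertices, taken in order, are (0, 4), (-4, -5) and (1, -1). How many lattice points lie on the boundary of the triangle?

Along each edge there are gcd(|Δx|,|Δy|)+1 lattice points, so counting each shared vertex once the boundary has gcd(4,9) + gcd(5,4) + gcd(1,5) = 1+1+1 = 3.

3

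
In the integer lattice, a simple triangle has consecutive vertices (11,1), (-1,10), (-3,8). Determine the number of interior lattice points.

Using the shoelace formula, 2A = |(11·10 − (-1)·1) + ((-1)·8 − (-3)·10) + ((-3)·1 − 11·8)| = 42, so the area is 21.
The number of boundary lattice points is Σ gcd(|Δx|,|Δy|) = gcd(12,9) + gcd(2,2) + gcd(14,7) = 3+2+7 = 12.
By Pick's theorem A = I + B/2 − 1, so I = 21 − 12/2 + 1 = 16.

16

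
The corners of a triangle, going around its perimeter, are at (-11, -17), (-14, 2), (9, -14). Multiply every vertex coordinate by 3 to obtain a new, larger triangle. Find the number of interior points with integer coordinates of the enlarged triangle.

1747

By the shoelace formula, twice the signed area is |((-11)·2 − (-14)·(-17)) + ((-14)·(-14) − 9·2) + (9·(-17) − (-11)·(-14))| = 389, so the area is 194.5.
Along each edge there are gcd(|Δx|,|Δy|)+1 lattice points, so counting each shared vertex once the boundary has gcd(3,19) + gcd(23,16) + gcd(20,3) = 1+1+1 = 3.
Scaling by 3 multiplies the area by 3² = 9 (so the new area is 3501/2) and multiplies the boundary lattice-point count by 3, giving 9.
By Pick's theorem, the interior count of the dilated polygon is 3501/2 − 9/2 + 1 = 1747.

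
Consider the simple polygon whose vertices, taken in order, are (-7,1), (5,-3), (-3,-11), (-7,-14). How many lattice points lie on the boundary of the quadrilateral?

28

The number of boundary lattice points is Σ gcd(|Δx|,|Δy|) = gcd(12,4) + gcd(8,8) + gcd(4,3) + gcd(0,15) = 4+8+1+15 = 28.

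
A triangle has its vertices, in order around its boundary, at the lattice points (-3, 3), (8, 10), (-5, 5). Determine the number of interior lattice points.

The shoelace formula gives twice the area as |((-3)·10 − 8·3) + (8·5 − (-5)·10) + ((-5)·3 − (-3)·5)| = 36, so the area is 18.
Along each edge there are gcd(|Δx|,|Δy|)+1 lattice points, so counting each shared vertex once the boundary has gcd(11,7) + gcd(13,5) + gcd(2,2) = 1+1+2 = 4.
Pick's theorem gives I = A − B/2 + 1 = 18 − 4/2 + 1 = 17.

17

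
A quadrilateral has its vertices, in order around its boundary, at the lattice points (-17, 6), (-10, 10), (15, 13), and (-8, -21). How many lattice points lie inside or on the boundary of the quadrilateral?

Using the shoelace formula, 2A = |[(-17)·10 − (-10)·6] + [(-10)·13 − 15·10] + [15·(-21) − (-8)·13] + [(-8)·6 − (-17)·(-21)]| = 1006, so the area is 503.
The number of boundary lattice points is Σ gcd(|Δx|,|Δy|) = gcd(7,4) + gcd(25,3) + gcd(23,34) + gcd(9,27) = 1+1+1+9 = 12.
Pick's theorem gives I = A − B/2 + 1 = 503 − 12/2 + 1 = 498, so the closed region contains I + B = 498 + 12 = 510 lattice points.

510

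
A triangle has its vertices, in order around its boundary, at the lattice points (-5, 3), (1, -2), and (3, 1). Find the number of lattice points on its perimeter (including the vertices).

The number of boundary lattice points is Σ gcd(|Δx|,|Δy|) = gcd(6,5) + gcd(2,3) + gcd(8,2) = 1+1+2 = 4.

4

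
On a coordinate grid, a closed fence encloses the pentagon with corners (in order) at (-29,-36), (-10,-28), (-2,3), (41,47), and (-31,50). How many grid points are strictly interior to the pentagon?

By the shoelace formula, twice the signed area is |((-29)·(-28) − (-10)·(-36)) + ((-10)·3 − (-2)·(-28)) + ((-2)·47 − 41·3) + (41·50 − (-31)·47) + ((-31)·(-36) − (-29)·50)| = 6222, so the area is 3111.
Along each edge there are gcd(|Δx|,|Δy|)+1 lattice points, so counting each shared vertex once the boundary has gcd(19,8) + gcd(8,31) + gcd(43,44) + gcd(72,3) + gcd(2,86) = 1+1+1+3+2 = 8.
Pick's theorem gives I = A − B/2 + 1 = 3111 − 8/2 + 1 = 3108.

3108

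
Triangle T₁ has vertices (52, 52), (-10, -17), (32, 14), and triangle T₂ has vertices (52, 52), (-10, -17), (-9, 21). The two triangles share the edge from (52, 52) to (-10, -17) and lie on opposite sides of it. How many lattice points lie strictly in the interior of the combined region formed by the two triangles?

The union is the simple quadrilateral with vertices (52, 52), (32, 14), (-10, -17), (-9, 21) in order.
Using the shoelace formula, 2A = |[52·14 − 32·52] + [32·(-17) − (-10)·14] + [(-10)·21 − (-9)·(-17)] + [(-9)·52 − 52·21]| = 3263, so the area is 1631.5.
The number of boundary lattice points is Σ gcd(|Δx|,|Δy|) = gcd(20,38) + gcd(42,31) + gcd(1,38) + gcd(61,31) = 2+1+1+1 = 5.
By Pick's theorem I = A − B/2 + 1 = 1631.5 − 5/2 + 1 = 1630.

1630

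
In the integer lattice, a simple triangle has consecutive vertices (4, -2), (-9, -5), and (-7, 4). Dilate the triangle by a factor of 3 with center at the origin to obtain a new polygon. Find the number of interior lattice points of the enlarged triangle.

496

Using the shoelace formula, 2A = |[4·(-5) − (-9)·(-2)] + [(-9)·4 − (-7)·(-5)] + [(-7)·(-2) − 4·4]| = 111, so the area is 111/2.
Summing gcd(|Δx|,|Δy|) over the edges gives the boundary count: gcd(13,3) + gcd(2,9) + gcd(11,6) = 1+1+1 = 3.
Scaling by 3 multiplies the area by 3² = 9 (so the new area is 499.5) and multiplies the boundary lattice-point count by 3, giving 9.
By Pick's theorem, the interior count of the dilated polygon is 499.5 − 9/2 + 1 = 496.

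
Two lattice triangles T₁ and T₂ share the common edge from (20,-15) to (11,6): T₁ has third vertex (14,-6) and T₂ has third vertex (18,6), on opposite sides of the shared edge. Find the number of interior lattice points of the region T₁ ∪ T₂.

90

The union is the simple quadrilateral with vertices (20,-15), (14,-6), (11,6), (18,6) in order.
Using the shoelace formula, 2A = |(20·(-6) − 14·(-15)) + (14·6 − 11·(-6)) + (11·6 − 18·6) + (18·(-15) − 20·6)| = 192, so the area is 96.
Summing gcd(|Δx|,|Δy|) over the edges gives the boundary count: gcd(6,9) + gcd(3,12) + gcd(7,0) + gcd(2,21) = 3+3+7+1 = 14.
By Pick's theorem I = A − B/2 + 1 = 96 − 14/2 + 1 = 90.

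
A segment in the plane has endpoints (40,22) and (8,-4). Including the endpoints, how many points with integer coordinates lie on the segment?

3

The number of lattice points on a segment between lattice points is gcd(|Δx|,|Δy|) + 1 = gcd(32,26) + 1 = 2 + 1 = 3.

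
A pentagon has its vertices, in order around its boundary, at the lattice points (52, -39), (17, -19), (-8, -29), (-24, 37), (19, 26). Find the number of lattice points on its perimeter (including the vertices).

Along each edge there are gcd(|Δx|,|Δy|)+1 lattice points, so counting each shared vertex once the boundary has gcd(35,20) + gcd(25,10) + gcd(16,66) + gcd(43,11) + gcd(33,65) = 5+5+2+1+1 = 14.

14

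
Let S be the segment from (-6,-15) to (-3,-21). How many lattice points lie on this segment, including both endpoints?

The number of lattice points on a segment between lattice points is gcd(|Δx|,|Δy|) + 1 = gcd(3,6) + 1 = 3 + 1 = 4.

4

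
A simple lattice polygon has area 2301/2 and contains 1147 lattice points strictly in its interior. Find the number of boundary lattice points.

Pick's theorem gives A = I + B/2 − 1, so B = 2(A − I + 1) = 2(2301/2 − 1147 + 1) = 9.

9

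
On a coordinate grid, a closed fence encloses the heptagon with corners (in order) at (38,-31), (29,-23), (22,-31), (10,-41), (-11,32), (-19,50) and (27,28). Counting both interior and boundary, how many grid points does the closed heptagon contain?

By the shoelace formula, twice the signed area is |(38·(-23) − 29·(-31)) + (29·(-31) − 22·(-23)) + (22·(-41) − 10·(-31)) + (10·32 − (-11)·(-41)) + ((-11)·50 − (-19)·32) + ((-19)·28 − 27·50) + (27·(-31) − 38·28)| = 4816, so the area is 2408.
Along each edge there are gcd(|Δx|,|Δy|)+1 lattice points, so counting each shared vertex once the boundary has gcd(9,8) + gcd(7,8) + gcd(12,10) + gcd(21,73) + gcd(8,18) + gcd(46,22) + gcd(11,59) = 1+1+2+1+2+2+1 = 10.
Pick's theorem gives I = A − B/2 + 1 = 2408 − 10/2 + 1 = 2404, so the closed region contains I + B = 2404 + 10 = 2414 lattice points.

2414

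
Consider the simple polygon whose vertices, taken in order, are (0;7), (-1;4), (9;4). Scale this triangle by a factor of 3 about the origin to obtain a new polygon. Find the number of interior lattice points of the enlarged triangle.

Using the shoelace formula, 2A = |[0·4 − (-1)·7] + [(-1)·4 − 9·4] + [9·7 − 0·4]| = 30, so the area is 15.
Along each edge there are gcd(|Δx|,|Δy|)+1 lattice points, so counting each shared vertex once the boundary has gcd(1,3) + gcd(10,0) + gcd(9,3) = 1+10+3 = 14.
Scaling by 3 multiplies the area by 3² = 9 (so the new area is 135) and multiplies the boundary lattice-point count by 3, giving 42.
By Pick's theorem, the interior count of the dilated polygon is 135 − 42/2 + 1 = 115.

115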